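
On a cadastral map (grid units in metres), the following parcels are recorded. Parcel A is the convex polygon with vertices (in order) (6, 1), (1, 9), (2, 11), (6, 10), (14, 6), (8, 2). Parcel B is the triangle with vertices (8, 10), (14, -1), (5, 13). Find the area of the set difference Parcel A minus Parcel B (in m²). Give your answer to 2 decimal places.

60.39

|Parcel A| = 64, |Parcel A∩Parcel B| = 3.6105.
|Parcel A ∖ Parcel B| = |Parcel A| − |Parcel A∩Parcel B| = 64 − 3.6105 = 60.39.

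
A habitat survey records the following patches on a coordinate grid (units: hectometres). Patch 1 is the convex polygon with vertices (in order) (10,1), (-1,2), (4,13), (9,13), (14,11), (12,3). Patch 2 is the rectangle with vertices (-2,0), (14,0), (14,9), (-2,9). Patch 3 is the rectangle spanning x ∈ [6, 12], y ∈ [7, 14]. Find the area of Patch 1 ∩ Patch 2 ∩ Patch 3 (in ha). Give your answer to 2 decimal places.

12.00

The intersection is the polygon with vertices (12,9), (12,7), (6,7), (6,9).
By the shoelace formula its area is 12.00.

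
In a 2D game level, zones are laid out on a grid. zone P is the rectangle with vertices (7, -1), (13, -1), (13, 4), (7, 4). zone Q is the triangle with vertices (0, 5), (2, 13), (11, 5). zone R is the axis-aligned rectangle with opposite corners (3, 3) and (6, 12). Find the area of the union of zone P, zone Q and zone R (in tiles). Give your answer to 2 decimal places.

By inclusion–exclusion:
Individual areas: |zone P| = 30, |zone Q| = 44, |zone R| = 27.
|zone P∩zone Q| = 0.
|zone P∩zone R| = 0 (no overlap).
|zone Q∩zone R| = 17.3264.
|zone P∩zone Q∩zone R| = 0.
|zone P ∪ zone Q ∪ zone R| = 101 − 17.3264 + 0 = 83.67.

83.67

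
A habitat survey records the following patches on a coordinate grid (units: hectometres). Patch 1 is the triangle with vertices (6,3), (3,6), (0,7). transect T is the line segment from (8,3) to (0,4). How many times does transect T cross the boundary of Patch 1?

2

The segment meets the boundary at (5.538,3.308), (5.714,3.286).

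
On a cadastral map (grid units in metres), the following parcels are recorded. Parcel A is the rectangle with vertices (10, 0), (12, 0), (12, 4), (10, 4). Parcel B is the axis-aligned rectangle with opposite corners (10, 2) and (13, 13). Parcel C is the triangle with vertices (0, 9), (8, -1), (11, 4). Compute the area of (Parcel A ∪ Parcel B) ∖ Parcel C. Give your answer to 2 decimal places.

|Parcel A ∪ Parcel B| = 37.
|(Parcel A ∪ Parcel B) ∩ Parcel C| = 1.0606.
|(Parcel A ∪ Parcel B) ∖ Parcel C| = 37 − 1.0606 = 35.94.

35.94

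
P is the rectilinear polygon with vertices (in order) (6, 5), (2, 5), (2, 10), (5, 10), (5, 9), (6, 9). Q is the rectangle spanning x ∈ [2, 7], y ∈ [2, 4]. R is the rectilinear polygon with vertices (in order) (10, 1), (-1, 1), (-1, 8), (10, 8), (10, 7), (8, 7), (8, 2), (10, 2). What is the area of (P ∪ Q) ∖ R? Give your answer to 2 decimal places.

|P ∪ Q| = 29.
|(P ∪ Q) ∩ R| = 22.
|(P ∪ Q) ∖ R| = 29 − 22 = 7.00.

7.00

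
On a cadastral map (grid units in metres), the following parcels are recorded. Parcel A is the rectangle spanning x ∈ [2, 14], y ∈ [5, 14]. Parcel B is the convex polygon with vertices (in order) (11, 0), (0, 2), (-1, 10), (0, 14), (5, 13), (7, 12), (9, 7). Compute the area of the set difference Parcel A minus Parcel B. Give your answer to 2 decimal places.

|Parcel A| = 108, |Parcel A∩Parcel B| = 49.4714.
|Parcel A ∖ Parcel B| = |Parcel A| − |Parcel A∩Parcel B| = 108 − 49.4714 = 58.53.

58.53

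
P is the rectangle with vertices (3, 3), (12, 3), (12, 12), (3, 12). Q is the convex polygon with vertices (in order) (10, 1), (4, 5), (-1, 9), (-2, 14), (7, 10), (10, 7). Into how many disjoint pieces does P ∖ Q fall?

P ∖ Q splits into 2 disjoint pieces (area 32.9444, area 5.4).

2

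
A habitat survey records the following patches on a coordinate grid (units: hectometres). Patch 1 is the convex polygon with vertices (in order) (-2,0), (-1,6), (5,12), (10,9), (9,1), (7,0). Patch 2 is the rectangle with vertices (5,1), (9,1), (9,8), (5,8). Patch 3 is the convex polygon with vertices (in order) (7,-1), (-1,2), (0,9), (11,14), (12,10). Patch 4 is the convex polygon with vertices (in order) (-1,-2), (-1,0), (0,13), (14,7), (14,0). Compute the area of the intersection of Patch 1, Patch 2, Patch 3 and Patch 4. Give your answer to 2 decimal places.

26.69

The intersection is the polygon with vertices (9,8), (9,3.4), (7.909,1), (5,1), (5,8).
By the shoelace formula its area is 26.69.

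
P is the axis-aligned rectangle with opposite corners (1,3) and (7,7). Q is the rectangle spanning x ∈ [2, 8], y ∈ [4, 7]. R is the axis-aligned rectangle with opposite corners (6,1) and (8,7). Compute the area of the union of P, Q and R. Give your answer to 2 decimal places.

By inclusion–exclusion:
Individual areas: |P| = 24, |Q| = 18, |R| = 12.
|P∩Q|: x∈[2,7], y∈[4,7] → 5·3 = 15.
|P∩R|: x∈[6,7], y∈[3,7] → 1·4 = 4.
|Q∩R|: x∈[6,8], y∈[4,7] → 2·3 = 6.
|P∩Q∩R| = 3.
|P ∪ Q ∪ R| = 54 − 25 + 3 = 32.00.

32.00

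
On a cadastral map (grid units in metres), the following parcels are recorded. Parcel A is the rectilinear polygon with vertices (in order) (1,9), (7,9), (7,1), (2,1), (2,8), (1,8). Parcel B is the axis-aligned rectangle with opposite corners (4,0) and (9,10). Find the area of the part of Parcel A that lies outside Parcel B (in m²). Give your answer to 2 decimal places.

17.00

|Parcel A| = 41, |Parcel A∩Parcel B| = 24.
|Parcel A ∖ Parcel B| = |Parcel A| − |Parcel A∩Parcel B| = 41 − 24 = 17.00.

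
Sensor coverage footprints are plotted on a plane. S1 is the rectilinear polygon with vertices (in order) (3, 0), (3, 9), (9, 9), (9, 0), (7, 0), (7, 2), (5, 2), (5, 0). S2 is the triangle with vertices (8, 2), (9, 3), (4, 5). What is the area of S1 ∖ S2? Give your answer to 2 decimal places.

|S1| = 50, |S1∩S2| = 3.5.
|S1 ∖ S2| = |S1| − |S1∩S2| = 50 − 3.5 = 46.50.

46.50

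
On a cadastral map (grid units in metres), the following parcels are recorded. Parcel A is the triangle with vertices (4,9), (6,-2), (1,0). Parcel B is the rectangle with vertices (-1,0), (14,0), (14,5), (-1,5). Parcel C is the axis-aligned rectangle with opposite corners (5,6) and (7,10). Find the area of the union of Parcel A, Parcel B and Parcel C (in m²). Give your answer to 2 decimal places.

91.76

By inclusion–exclusion:
Individual areas: |Parcel A| = 25.5, |Parcel B| = 75, |Parcel C| = 8.
|Parcel A∩Parcel B| = 16.7424.
|Parcel A∩Parcel C| = 0.
|Parcel B∩Parcel C| = 0 (no overlap).
|Parcel A∩Parcel B∩Parcel C| = 0.
|Parcel A ∪ Parcel B ∪ Parcel C| = 108.5 − 16.7424 + 0 = 91.76.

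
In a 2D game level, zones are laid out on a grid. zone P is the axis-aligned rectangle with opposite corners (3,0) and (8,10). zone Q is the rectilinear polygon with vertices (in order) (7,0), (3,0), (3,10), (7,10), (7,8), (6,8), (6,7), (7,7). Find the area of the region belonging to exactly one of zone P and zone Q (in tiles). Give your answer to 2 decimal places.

|zone P| = 50, |zone Q| = 39, |zone P∩zone Q| = 39.
|zone P △ zone Q| = |zone P| + |zone Q| − 2·|zone P∩zone Q| = 50 + 39 − 78 = 11.00.

11.00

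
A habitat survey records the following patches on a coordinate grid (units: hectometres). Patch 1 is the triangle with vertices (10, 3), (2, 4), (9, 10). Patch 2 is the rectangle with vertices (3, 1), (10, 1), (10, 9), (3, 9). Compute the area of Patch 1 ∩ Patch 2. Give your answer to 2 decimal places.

The intersection is the polygon with vertices (3,3.875), (3,4.857), (7.833,9), (9.143,9), (10,3).
By the shoelace formula its area is 26.35.

26.35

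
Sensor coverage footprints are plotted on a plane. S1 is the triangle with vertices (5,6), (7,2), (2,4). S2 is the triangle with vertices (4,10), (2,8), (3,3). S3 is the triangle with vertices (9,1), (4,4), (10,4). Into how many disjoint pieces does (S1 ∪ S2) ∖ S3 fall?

1

(S1 ∪ S2) ∖ S3 is a single connected region.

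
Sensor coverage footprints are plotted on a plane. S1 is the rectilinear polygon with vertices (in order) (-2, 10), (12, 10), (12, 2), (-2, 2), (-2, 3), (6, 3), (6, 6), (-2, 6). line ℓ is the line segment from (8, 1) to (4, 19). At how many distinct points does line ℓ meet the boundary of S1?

The segment meets the boundary at (6,10), (7.778,2).

2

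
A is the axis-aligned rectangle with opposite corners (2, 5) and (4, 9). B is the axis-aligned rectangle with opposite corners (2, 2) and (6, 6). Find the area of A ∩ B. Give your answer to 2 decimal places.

|A∩B|: x∈[2,4], y∈[5,6] → 2·1 = 2.

2.00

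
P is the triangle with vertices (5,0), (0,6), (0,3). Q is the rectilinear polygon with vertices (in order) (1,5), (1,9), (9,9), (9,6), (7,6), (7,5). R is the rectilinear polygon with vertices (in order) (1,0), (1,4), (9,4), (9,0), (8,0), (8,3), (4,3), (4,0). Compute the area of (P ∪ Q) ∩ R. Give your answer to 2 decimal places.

4.23

The region (P ∪ Q) ∩ R is the polygon with vertices (4,1.2), (4,0.6), (1,2.4), (1,4), (1.667,4).
By the shoelace formula its area is 4.23.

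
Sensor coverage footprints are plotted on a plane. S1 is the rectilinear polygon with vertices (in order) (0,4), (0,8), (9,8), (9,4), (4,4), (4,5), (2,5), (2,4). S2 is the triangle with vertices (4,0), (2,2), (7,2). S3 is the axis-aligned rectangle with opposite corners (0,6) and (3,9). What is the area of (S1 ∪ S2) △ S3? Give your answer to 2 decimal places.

36.00

|S1 ∪ S2| = 39.
|(S1 ∪ S2) ∩ S3| = 6.
|(S1 ∪ S2) △ S3| = 39 + 9 − 12 = 36.00.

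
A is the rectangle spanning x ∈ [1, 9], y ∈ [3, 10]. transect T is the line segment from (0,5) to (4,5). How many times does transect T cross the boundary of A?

The segment meets the boundary at (1,5).

1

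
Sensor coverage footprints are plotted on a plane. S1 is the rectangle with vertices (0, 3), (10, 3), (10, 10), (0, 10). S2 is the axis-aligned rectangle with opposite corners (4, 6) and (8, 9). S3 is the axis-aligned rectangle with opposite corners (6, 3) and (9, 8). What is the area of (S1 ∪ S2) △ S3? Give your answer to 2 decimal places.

55.00

|S1 ∪ S2| = 70.
|(S1 ∪ S2) ∩ S3| = 15.
|(S1 ∪ S2) △ S3| = 70 + 15 − 30 = 55.00.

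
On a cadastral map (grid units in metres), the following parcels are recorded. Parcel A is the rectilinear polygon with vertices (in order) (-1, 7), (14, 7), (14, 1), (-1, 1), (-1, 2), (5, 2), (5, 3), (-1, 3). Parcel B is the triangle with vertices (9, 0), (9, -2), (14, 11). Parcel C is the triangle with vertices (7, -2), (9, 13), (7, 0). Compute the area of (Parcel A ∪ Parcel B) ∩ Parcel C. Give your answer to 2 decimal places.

1.11

The region (Parcel A ∪ Parcel B) ∩ Parcel C is the polygon with vertices (7.154,1), (8.077,7), (8.2,7), (7.4,1).
By the shoelace formula its area is 1.11.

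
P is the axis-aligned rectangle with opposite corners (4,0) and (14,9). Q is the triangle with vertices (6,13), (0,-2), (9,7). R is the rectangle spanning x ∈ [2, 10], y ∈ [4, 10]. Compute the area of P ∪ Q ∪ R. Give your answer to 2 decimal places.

120.85

By inclusion–exclusion:
Individual areas: |P| = 90, |Q| = 40.5, |R| = 48.
|P∩Q| = 21.3.
|P∩R|: x∈[4,10], y∈[4,9] → 6·5 = 30.
|Q∩R| = 25.65.
|P∩Q∩R| = 19.3.
|P ∪ Q ∪ R| = 178.5 − 76.95 + 19.3 = 120.85.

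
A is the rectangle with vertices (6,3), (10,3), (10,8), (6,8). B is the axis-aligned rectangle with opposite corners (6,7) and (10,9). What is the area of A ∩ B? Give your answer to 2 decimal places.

|A∩B|: x∈[6,10], y∈[7,8] → 4·1 = 4.

4.00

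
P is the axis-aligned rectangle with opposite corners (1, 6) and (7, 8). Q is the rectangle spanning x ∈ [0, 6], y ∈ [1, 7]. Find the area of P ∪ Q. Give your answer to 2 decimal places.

43.00

By inclusion–exclusion:
Individual areas: |P| = 12, |Q| = 36.
|P∩Q|: x∈[1,6], y∈[6,7] → 5·1 = 5.
|P ∪ Q| = 48 − 5 = 43.00.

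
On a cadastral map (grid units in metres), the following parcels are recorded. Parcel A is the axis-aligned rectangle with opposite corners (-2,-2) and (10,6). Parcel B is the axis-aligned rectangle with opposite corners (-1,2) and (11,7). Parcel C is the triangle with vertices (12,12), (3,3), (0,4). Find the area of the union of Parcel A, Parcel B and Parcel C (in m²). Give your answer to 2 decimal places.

By inclusion–exclusion:
Individual areas: |Parcel A| = 96, |Parcel B| = 60, |Parcel C| = 18.
|Parcel A∩Parcel B|: x∈[-1,10], y∈[2,6] → 11·4 = 44.
|Parcel A∩Parcel C| = 9.
|Parcel B∩Parcel C| = 11.75.
|Parcel A∩Parcel B∩Parcel C| = 9.
|Parcel A ∪ Parcel B ∪ Parcel C| = 174 − 64.75 + 9 = 118.25.

118.25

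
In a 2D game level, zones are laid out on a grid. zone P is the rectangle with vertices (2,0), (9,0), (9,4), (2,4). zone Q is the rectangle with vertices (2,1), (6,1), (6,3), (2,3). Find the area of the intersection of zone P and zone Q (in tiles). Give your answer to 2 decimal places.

8.00

|zone P∩zone Q|: x∈[2,6], y∈[1,3] → 4·2 = 8.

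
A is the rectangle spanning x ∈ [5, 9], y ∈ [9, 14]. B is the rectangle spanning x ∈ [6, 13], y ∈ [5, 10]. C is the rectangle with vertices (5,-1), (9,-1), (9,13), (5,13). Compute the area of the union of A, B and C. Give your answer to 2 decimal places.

By inclusion–exclusion:
Individual areas: |A| = 20, |B| = 35, |C| = 56.
|A∩B|: x∈[6,9], y∈[9,10] → 3·1 = 3.
|A∩C|: x∈[5,9], y∈[9,13] → 4·4 = 16.
|B∩C|: x∈[6,9], y∈[5,10] → 3·5 = 15.
|A∩B∩C| = 3.
|A ∪ B ∪ C| = 111 − 34 + 3 = 80.00.

80.00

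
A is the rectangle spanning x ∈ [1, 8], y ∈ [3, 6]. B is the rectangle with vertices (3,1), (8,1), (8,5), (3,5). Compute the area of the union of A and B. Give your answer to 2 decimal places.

31.00

By inclusion–exclusion:
Individual areas: |A| = 21, |B| = 20.
|A∩B|: x∈[3,8], y∈[3,5] → 5·2 = 10.
|A ∪ B| = 41 − 10 = 31.00.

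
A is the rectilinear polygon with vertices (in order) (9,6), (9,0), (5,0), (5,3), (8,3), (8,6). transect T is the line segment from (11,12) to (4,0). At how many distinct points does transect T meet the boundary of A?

2

The segment meets the boundary at (5,1.714), (5.75,3).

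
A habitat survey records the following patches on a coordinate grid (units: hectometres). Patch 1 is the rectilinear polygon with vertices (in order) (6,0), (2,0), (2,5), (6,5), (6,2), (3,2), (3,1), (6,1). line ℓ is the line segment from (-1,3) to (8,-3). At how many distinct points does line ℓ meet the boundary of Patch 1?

2

The segment meets the boundary at (3.5,0), (2,1).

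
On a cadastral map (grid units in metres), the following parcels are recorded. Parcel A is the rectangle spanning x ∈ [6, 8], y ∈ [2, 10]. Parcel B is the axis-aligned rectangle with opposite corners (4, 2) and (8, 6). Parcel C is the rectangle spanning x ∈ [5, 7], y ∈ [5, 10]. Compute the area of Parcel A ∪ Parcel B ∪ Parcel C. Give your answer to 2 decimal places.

By inclusion–exclusion:
Individual areas: |Parcel A| = 16, |Parcel B| = 16, |Parcel C| = 10.
|Parcel A∩Parcel B|: x∈[6,8], y∈[2,6] → 2·4 = 8.
|Parcel A∩Parcel C|: x∈[6,7], y∈[5,10] → 1·5 = 5.
|Parcel B∩Parcel C|: x∈[5,7], y∈[5,6] → 2·1 = 2.
|Parcel A∩Parcel B∩Parcel C| = 1.
|Parcel A ∪ Parcel B ∪ Parcel C| = 42 − 15 + 1 = 28.00.

28.00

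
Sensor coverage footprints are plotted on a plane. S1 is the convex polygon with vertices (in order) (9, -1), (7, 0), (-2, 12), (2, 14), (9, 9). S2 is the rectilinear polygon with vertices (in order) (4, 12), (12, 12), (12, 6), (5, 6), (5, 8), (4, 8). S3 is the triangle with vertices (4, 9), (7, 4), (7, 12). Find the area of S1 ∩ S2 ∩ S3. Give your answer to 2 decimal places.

The intersection is the polygon with vertices (5.8,6), (5,7.333), (5,8), (4.6,8), (4,9), (6.083,11.083), (7,10.429), (7,6).
By the shoelace formula its area is 9.95.

9.95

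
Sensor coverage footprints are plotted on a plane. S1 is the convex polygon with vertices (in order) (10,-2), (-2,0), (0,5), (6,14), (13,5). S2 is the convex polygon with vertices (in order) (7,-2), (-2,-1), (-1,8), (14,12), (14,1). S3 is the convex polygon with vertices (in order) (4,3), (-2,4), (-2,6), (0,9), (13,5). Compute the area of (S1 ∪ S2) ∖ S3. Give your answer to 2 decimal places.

|S1 ∪ S2| = 184.7737.
|(S1 ∪ S2) ∩ S3| = 46.4108.
|(S1 ∪ S2) ∖ S3| = 184.7737 − 46.4108 = 138.36.

138.36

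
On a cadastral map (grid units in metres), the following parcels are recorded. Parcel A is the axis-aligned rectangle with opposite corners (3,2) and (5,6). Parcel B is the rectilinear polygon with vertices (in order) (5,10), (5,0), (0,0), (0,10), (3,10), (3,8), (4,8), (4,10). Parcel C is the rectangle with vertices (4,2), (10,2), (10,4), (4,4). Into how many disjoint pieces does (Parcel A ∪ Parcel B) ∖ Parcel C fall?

1

(Parcel A ∪ Parcel B) ∖ Parcel C is a single connected region.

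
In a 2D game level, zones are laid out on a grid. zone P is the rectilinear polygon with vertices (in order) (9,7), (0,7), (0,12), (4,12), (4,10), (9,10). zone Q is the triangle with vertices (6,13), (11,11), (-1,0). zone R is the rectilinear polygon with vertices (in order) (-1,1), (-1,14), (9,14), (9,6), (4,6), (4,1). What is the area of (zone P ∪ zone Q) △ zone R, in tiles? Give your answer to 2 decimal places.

52.22

|zone P ∪ zone Q| = 60.7914.
|(zone P ∪ zone Q) ∩ zone R| = 56.7871.
|(zone P ∪ zone Q) △ zone R| = 60.7914 + 105 − 113.5742 = 52.22.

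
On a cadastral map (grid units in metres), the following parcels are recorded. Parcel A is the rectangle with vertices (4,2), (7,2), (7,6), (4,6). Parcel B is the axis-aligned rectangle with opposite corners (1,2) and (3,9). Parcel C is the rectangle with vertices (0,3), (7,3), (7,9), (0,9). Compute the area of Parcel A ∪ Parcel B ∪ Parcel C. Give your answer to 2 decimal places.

47.00

By inclusion–exclusion:
Individual areas: |Parcel A| = 12, |Parcel B| = 14, |Parcel C| = 42.
|Parcel A∩Parcel B| = 0 (no overlap).
|Parcel A∩Parcel C|: x∈[4,7], y∈[3,6] → 3·3 = 9.
|Parcel B∩Parcel C|: x∈[1,3], y∈[3,9] → 2·6 = 12.
|Parcel A∩Parcel B∩Parcel C| = 0.
|Parcel A ∪ Parcel B ∪ Parcel C| = 68 − 21 + 0 = 47.00.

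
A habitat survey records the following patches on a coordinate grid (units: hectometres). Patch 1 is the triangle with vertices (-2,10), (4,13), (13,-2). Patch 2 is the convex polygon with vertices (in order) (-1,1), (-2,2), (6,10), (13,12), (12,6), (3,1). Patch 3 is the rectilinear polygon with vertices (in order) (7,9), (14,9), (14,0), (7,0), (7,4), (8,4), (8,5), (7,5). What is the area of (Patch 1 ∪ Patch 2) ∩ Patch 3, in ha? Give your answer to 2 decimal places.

|Patch 1 ∪ Patch 2| = 115.4394.
|(Patch 1 ∪ Patch 2) ∩ Patch 3| = 30.86.

30.86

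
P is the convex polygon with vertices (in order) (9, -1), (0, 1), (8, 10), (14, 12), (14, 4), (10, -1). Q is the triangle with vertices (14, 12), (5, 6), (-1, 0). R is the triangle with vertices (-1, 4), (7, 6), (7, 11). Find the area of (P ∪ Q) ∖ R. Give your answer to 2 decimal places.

|P ∪ Q| = 105.1196.
|(P ∪ Q) ∩ R| = 4.7232.
|(P ∪ Q) ∖ R| = 105.1196 − 4.7232 = 100.40.

100.40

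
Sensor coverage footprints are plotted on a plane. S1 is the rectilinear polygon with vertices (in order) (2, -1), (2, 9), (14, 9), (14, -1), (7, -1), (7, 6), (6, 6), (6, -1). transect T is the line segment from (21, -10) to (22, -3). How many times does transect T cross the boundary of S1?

The segment lies entirely outside S1 and never meets its boundary.

0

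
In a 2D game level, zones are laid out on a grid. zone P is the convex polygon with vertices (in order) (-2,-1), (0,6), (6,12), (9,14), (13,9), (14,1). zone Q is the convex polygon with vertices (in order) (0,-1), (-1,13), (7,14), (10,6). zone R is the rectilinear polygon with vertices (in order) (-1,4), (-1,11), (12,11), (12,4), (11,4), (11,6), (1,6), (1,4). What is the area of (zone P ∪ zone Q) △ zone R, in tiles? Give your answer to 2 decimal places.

118.41

|zone P ∪ zone Q| = 183.5899.
|(zone P ∪ zone Q) ∩ zone R| = 68.0893.
|(zone P ∪ zone Q) △ zone R| = 183.5899 + 71 − 136.1786 = 118.41.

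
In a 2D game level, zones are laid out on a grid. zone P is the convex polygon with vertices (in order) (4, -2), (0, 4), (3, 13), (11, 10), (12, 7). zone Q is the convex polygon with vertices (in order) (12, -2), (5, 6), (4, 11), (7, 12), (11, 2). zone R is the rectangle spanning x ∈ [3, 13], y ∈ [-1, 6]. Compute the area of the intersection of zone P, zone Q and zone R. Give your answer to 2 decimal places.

The intersection is the polygon with vertices (9.931,4.672), (8.031,2.535), (5,6), (9.4,6).
By the shoelace formula its area is 9.45.

9.45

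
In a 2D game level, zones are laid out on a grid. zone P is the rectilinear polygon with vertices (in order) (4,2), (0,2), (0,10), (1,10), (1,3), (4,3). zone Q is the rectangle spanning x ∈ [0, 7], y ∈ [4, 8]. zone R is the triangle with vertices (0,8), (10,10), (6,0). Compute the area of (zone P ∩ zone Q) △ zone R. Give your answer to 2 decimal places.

|zone P ∩ zone Q| = 4.
|(zone P ∩ zone Q) ∩ zone R| = 0.6667.
|(zone P ∩ zone Q) △ zone R| = 4 + 46 − 1.3333 = 48.67.

48.67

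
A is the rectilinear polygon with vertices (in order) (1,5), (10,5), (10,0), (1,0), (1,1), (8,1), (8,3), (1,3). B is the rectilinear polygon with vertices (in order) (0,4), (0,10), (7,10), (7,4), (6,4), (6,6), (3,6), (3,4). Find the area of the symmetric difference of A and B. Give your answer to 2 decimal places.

61.00

|A| = 31, |B| = 36, |A∩B| = 3.
|A △ B| = |A| + |B| − 2·|A∩B| = 31 + 36 − 6 = 61.00.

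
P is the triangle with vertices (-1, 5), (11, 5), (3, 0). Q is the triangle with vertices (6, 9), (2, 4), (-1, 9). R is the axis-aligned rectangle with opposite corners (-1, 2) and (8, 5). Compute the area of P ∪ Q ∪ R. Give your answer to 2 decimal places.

By inclusion–exclusion:
Individual areas: |P| = 30, |Q| = 17.5, |R| = 27.
|P∩Q| = 0.7.
|P∩R| = 22.3875.
|Q∩R| = 0.7.
|P∩Q∩R| = 0.7.
|P ∪ Q ∪ R| = 74.5 − 23.7875 + 0.7 = 51.41.

51.41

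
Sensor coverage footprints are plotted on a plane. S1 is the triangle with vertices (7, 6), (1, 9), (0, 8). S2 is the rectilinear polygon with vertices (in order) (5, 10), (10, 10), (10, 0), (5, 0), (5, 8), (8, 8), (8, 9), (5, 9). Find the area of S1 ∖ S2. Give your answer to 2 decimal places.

4.07

|S1| = 4.5, |S1∩S2| = 0.4286.
|S1 ∖ S2| = |S1| − |S1∩S2| = 4.5 − 0.4286 = 4.07.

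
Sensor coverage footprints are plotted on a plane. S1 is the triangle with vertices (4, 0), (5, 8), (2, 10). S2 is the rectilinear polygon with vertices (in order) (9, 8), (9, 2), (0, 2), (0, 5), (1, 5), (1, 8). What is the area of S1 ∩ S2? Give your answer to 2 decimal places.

The intersection is the polygon with vertices (4.25,2), (3.6,2), (2.4,8), (5,8).
By the shoelace formula its area is 9.75.

9.75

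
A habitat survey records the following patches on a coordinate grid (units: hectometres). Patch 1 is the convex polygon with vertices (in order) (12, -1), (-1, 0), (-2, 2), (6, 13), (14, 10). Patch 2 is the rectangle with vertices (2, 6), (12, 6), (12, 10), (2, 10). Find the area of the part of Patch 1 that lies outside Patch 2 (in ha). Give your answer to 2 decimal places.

110.77

|Patch 1| = 148.5, |Patch 1∩Patch 2| = 37.7273.
|Patch 1 ∖ Patch 2| = |Patch 1| − |Patch 1∩Patch 2| = 148.5 − 37.7273 = 110.77.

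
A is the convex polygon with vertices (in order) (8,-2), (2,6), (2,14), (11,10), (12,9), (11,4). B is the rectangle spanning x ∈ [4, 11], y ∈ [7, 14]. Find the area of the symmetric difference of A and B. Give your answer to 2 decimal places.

81.22

|A| = 96, |B| = 49, |A∩B| = 31.8889.
|A △ B| = |A| + |B| − 2·|A∩B| = 96 + 49 − 63.7778 = 81.22.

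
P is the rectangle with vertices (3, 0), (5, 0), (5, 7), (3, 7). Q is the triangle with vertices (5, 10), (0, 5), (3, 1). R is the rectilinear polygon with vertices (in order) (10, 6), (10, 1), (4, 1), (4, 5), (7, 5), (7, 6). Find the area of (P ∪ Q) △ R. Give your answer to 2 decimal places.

|P ∪ Q| = 27.5.
|(P ∪ Q) ∩ R| = 4.
|(P ∪ Q) △ R| = 27.5 + 27 − 8 = 46.50.

46.50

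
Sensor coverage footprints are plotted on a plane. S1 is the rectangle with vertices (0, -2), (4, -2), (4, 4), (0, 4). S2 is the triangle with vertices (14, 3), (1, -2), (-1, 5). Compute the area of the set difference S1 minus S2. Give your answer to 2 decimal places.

3.48

|S1| = 24, |S1∩S2| = 20.5192.
|S1 ∖ S2| = |S1| − |S1∩S2| = 24 − 20.5192 = 3.48.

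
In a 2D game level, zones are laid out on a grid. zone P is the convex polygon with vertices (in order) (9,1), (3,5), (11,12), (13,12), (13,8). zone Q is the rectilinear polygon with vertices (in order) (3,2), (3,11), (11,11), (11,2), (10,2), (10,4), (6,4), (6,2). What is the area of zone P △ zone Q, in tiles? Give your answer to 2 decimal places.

|zone P| = 56, |zone Q| = 64, |zone P∩zone Q| = 35.8036.
|zone P △ zone Q| = |zone P| + |zone Q| − 2·|zone P∩zone Q| = 56 + 64 − 71.6071 = 48.39.

48.39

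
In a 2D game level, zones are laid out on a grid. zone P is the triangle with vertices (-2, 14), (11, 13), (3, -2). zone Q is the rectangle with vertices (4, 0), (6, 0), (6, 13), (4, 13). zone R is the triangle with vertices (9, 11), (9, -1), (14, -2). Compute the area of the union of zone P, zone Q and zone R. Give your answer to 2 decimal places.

134.66

By inclusion–exclusion:
Individual areas: |zone P| = 101.5, |zone Q| = 26, |zone R| = 30.
|zone P∩zone Q| = 22.4958.
|zone P∩zone R| = 0.3422.
|zone Q∩zone R| = 0.
|zone P∩zone Q∩zone R| = 0.
|zone P ∪ zone Q ∪ zone R| = 157.5 − 22.838 + 0 = 134.66.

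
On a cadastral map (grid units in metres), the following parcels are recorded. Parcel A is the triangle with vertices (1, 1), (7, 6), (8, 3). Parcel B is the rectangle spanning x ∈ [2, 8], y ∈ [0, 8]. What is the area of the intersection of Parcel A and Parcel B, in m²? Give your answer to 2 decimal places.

11.23

The intersection is the polygon with vertices (7,6), (8,3), (2,1.286), (2,1.833).
By the shoelace formula its area is 11.23.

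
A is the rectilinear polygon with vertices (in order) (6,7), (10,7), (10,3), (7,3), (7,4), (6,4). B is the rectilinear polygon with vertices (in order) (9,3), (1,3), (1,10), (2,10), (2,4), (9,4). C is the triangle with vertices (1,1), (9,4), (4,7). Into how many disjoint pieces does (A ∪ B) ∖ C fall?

(A ∪ B) ∖ C splits into 2 disjoint pieces (area 11.6333, area 7.25).

2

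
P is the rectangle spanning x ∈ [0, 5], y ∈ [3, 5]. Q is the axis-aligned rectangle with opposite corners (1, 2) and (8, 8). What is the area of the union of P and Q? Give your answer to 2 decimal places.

44.00

By inclusion–exclusion:
Individual areas: |P| = 10, |Q| = 42.
|P∩Q|: x∈[1,5], y∈[3,5] → 4·2 = 8.
|P ∪ Q| = 52 − 8 = 44.00.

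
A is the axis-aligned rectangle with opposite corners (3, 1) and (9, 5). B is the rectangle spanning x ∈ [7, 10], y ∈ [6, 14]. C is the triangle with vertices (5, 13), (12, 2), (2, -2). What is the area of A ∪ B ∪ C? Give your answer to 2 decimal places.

By inclusion–exclusion:
Individual areas: |A| = 24, |B| = 24, |C| = 69.
|A∩B| = 0 (no overlap).
|A∩C| = 23.6.
|B∩C| = 4.7338.
|A∩B∩C| = 0.
|A ∪ B ∪ C| = 117 − 28.3338 + 0 = 88.67.

88.67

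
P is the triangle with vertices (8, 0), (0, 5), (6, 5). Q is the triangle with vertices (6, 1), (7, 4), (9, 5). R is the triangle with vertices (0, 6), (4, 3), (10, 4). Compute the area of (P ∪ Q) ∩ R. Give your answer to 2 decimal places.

|P ∪ Q| = 16.8749.
|(P ∪ Q) ∩ R| = 7.62.

7.62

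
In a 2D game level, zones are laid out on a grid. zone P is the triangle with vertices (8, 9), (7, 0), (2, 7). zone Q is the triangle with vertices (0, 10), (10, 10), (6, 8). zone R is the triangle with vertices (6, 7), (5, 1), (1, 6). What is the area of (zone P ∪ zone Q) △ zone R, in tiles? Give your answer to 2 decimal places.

|zone P ∪ zone Q| = 35.5833.
|(zone P ∪ zone Q) ∩ zone R| = 7.6811.
|(zone P ∪ zone Q) △ zone R| = 35.5833 + 14.5 − 15.3622 = 34.72.

34.72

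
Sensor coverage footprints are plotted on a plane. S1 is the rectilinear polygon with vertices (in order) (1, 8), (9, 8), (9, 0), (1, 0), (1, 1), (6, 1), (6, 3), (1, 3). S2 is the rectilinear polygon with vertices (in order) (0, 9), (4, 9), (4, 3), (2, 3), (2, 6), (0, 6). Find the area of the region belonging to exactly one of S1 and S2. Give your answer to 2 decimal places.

|S1| = 54, |S2| = 18, |S1∩S2| = 12.
|S1 △ S2| = |S1| + |S2| − 2·|S1∩S2| = 54 + 18 − 24 = 48.00.

48.00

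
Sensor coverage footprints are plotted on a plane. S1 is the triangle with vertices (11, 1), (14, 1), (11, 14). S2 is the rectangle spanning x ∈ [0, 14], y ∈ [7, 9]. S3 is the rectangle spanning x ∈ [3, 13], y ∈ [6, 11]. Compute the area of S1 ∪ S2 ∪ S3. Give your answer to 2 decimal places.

71.15

By inclusion–exclusion:
Individual areas: |S1| = 19.5, |S2| = 28, |S3| = 50.
|S1∩S2| = 2.7692.
|S1∩S3| = 6.3462.
|S2∩S3|: x∈[3,13], y∈[7,9] → 10·2 = 20.
|S1∩S2∩S3| = 2.7692.
|S1 ∪ S2 ∪ S3| = 97.5 − 29.1154 + 2.7692 = 71.15.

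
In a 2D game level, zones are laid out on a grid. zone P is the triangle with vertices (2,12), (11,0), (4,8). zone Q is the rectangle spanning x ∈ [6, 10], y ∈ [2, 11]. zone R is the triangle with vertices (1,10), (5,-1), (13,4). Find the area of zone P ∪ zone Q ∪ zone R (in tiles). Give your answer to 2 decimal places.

By inclusion–exclusion:
Individual areas: |zone P| = 6, |zone Q| = 36, |zone R| = 54.
|zone P∩zone Q| = 2.131.
|zone P∩zone R| = 4.1253.
|zone Q∩zone R| = 17.9875.
|zone P∩zone Q∩zone R| = 2.131.
|zone P ∪ zone Q ∪ zone R| = 96 − 24.2437 + 2.131 = 73.89.

73.89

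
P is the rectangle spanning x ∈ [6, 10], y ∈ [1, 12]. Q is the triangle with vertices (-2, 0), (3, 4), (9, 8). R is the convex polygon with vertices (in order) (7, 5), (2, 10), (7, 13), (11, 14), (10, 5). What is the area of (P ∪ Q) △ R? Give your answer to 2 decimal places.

40.23

|P ∪ Q| = 45.7273.
|(P ∪ Q) ∩ R| = 27.5.
|(P ∪ Q) △ R| = 45.7273 + 49.5 − 55 = 40.23.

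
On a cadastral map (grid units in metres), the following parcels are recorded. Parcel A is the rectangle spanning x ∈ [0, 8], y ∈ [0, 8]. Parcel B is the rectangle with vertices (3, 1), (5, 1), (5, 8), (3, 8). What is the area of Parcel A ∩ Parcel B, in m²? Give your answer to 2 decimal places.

|Parcel A∩Parcel B|: x∈[3,5], y∈[1,8] → 2·7 = 14.

14.00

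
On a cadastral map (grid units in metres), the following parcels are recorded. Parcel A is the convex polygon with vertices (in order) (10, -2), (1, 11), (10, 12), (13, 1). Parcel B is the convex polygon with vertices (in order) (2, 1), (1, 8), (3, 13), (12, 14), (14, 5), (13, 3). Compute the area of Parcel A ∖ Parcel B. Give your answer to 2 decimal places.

|Parcel A| = 84, |Parcel A∩Parcel B| = 67.9942.
|Parcel A ∖ Parcel B| = |Parcel A| − |Parcel A∩Parcel B| = 84 − 67.9942 = 16.01.

16.01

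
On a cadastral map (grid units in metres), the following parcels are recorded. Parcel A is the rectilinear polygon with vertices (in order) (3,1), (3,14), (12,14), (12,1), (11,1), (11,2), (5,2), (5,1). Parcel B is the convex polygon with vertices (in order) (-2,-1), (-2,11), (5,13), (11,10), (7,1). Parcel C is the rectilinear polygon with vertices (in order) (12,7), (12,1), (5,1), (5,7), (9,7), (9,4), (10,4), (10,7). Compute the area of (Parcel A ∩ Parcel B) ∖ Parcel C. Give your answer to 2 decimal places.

|Parcel A ∩ Parcel B| = 66.2063.
|(Parcel A ∩ Parcel B) ∩ Parcel C| = 17.2778.
|(Parcel A ∩ Parcel B) ∖ Parcel C| = 66.2063 − 17.2778 = 48.93.

48.93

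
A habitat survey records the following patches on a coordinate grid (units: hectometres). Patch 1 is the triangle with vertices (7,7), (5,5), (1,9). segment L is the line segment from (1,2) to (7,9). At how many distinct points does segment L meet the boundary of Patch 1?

2

The segment meets the boundary at (5.667,7.444), (4.231,5.769).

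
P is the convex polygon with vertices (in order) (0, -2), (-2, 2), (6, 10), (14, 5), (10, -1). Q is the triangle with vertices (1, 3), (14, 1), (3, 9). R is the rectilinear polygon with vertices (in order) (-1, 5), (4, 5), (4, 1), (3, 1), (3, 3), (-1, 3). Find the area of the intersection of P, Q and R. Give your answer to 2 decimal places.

The intersection is the polygon with vertices (3,2.692), (3,3), (1,3), (1.667,5), (4,5), (4,2.538).
By the shoelace formula its area is 5.72.

5.72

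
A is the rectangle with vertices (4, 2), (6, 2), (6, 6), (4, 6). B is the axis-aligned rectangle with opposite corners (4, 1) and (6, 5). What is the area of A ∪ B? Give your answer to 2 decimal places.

10.00

By inclusion–exclusion:
Individual areas: |A| = 8, |B| = 8.
|A∩B|: x∈[4,6], y∈[2,5] → 2·3 = 6.
|A ∪ B| = 16 − 6 = 10.00.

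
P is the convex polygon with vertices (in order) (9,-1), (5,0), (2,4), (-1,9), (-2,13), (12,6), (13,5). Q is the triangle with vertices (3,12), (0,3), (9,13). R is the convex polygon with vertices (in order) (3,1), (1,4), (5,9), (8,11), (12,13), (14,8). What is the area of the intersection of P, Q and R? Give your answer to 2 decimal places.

0.88

The intersection is the polygon with vertices (5.586,9.207), (1.8,5), (5,9), (5.429,9.286).
By the shoelace formula its area is 0.88.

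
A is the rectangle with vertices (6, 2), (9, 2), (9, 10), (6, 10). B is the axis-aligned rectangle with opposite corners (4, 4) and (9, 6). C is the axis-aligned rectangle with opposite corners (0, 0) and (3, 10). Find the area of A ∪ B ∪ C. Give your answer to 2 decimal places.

By inclusion–exclusion:
Individual areas: |A| = 24, |B| = 10, |C| = 30.
|A∩B|: x∈[6,9], y∈[4,6] → 3·2 = 6.
|A∩C| = 0 (no overlap).
|B∩C| = 0 (no overlap).
|A∩B∩C| = 0.
|A ∪ B ∪ C| = 64 − 6 + 0 = 58.00.

58.00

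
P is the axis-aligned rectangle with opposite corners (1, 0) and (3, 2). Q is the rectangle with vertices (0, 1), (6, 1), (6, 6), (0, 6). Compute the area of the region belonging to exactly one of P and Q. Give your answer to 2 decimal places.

|P∩Q|: x∈[1,3], y∈[1,2] → 2·1 = 2.
|P △ Q| = |P| + |Q| − 2·|P∩Q| = 4 + 30 − 4 = 30.00.

30.00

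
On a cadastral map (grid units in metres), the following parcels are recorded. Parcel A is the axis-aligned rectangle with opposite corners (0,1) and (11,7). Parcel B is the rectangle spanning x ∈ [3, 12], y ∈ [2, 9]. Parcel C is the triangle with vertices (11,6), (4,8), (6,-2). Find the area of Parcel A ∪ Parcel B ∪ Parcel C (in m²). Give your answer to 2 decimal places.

92.71

By inclusion–exclusion:
Individual areas: |Parcel A| = 66, |Parcel B| = 63, |Parcel C| = 33.
|Parcel A∩Parcel B|: x∈[3,11], y∈[2,7] → 8·5 = 40.
|Parcel A∩Parcel C| = 27.6375.
|Parcel B∩Parcel C| = 26.4.
|Parcel A∩Parcel B∩Parcel C| = 24.75.
|Parcel A ∪ Parcel B ∪ Parcel C| = 162 − 94.0375 + 24.75 = 92.71.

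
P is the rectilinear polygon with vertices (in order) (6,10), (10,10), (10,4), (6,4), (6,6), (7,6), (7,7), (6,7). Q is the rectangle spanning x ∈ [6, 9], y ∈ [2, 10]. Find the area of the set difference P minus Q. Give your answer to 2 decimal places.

6.00

|P| = 23, |P∩Q| = 17.
|P ∖ Q| = |P| − |P∩Q| = 23 − 17 = 6.00.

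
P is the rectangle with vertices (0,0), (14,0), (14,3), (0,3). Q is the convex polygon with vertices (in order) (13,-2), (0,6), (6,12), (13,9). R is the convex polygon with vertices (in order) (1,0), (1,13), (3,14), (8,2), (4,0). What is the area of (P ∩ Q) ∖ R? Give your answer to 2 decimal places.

14.65

|P ∩ Q| = 17.0625.
|(P ∩ Q) ∩ R| = 2.4145.
|(P ∩ Q) ∖ R| = 17.0625 − 2.4145 = 14.65.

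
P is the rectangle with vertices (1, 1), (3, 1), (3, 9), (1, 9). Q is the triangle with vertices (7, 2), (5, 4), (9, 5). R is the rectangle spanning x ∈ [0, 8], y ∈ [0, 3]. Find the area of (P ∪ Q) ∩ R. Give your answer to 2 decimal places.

4.83

|P ∪ Q| = 21.
|(P ∪ Q) ∩ R| = 4.83.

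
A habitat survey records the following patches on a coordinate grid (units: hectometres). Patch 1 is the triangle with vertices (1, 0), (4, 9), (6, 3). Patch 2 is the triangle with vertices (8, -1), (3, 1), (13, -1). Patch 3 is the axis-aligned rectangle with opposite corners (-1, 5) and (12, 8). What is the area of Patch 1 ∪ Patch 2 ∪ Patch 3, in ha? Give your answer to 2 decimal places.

By inclusion–exclusion:
Individual areas: |Patch 1| = 18, |Patch 2| = 5, |Patch 3| = 39.
|Patch 1∩Patch 2| = 0.
|Patch 1∩Patch 3| = 5.
|Patch 2∩Patch 3| = 0.
|Patch 1∩Patch 2∩Patch 3| = 0.
|Patch 1 ∪ Patch 2 ∪ Patch 3| = 62 − 5 + 0 = 57.00.

57.00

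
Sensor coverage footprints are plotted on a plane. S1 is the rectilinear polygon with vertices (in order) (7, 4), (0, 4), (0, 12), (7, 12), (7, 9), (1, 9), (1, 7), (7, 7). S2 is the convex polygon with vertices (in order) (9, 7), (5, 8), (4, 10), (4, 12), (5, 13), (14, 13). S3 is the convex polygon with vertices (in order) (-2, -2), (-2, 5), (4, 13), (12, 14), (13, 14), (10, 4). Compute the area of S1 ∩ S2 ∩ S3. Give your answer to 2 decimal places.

The intersection is the polygon with vertices (7,9), (4.5,9), (4,10), (4,12), (7,12).
By the shoelace formula its area is 8.75.

8.75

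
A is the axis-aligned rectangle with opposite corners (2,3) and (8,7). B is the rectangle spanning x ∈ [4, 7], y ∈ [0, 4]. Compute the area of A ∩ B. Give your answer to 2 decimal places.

|A∩B|: x∈[4,7], y∈[3,4] → 3·1 = 3.

3.00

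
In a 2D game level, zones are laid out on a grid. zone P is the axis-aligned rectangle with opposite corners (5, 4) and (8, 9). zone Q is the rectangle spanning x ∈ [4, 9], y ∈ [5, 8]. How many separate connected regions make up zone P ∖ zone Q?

2

zone P ∖ zone Q splits into 2 disjoint pieces (area 3, area 3).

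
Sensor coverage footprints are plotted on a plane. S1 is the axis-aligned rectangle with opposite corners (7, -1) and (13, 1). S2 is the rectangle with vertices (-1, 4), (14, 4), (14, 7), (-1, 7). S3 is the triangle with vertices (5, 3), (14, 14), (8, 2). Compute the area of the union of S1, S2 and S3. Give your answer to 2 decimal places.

By inclusion–exclusion:
Individual areas: |S1| = 12, |S2| = 45, |S3| = 21.
|S1∩S2| = 0 (no overlap).
|S1∩S3| = 0.
|S2∩S3| = 8.1136.
|S1∩S2∩S3| = 0.
|S1 ∪ S2 ∪ S3| = 78 − 8.1136 + 0 = 69.89.

69.89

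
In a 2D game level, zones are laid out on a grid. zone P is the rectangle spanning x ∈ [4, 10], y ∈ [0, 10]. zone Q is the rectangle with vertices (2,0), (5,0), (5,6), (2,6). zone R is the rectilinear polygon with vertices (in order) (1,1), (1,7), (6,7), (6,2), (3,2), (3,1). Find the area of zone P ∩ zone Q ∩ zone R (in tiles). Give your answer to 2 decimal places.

The intersection is the polygon with vertices (5,6), (5,2), (4,2), (4,6).
By the shoelace formula its area is 4.00.

4.00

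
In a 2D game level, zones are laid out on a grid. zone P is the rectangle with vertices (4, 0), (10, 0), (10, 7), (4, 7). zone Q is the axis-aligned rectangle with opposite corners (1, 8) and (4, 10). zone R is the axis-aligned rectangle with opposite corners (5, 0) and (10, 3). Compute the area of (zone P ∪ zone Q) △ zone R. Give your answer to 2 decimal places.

33.00

|zone P ∪ zone Q| = 48.
|(zone P ∪ zone Q) ∩ zone R| = 15.
|(zone P ∪ zone Q) △ zone R| = 48 + 15 − 30 = 33.00.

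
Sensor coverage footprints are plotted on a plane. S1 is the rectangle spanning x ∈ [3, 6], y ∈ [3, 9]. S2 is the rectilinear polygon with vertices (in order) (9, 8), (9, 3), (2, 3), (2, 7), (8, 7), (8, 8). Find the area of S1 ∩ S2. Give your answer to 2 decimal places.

12.00

The intersection is the polygon with vertices (6,3), (3,3), (3,7), (6,7).
By the shoelace formula its area is 12.00.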